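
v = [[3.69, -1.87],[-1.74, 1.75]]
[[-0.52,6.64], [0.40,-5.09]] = v @ [[-0.05, 0.66], [0.18, -2.25]]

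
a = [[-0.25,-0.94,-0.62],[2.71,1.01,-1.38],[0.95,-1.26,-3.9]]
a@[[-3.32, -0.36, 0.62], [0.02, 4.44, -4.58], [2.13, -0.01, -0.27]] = [[-0.51, -4.08, 4.32],[-11.92, 3.52, -2.57],[-11.49, -5.90, 7.41]]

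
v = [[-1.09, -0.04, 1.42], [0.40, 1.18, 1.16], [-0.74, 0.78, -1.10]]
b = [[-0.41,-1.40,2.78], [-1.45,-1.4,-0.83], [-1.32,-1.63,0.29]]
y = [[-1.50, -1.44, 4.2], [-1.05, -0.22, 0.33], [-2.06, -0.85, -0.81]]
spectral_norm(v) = 2.16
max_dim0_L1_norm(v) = 3.68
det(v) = 4.10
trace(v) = -1.01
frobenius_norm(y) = 5.37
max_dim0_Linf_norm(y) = 4.2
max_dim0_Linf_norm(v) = 1.42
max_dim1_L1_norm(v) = 2.74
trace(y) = -2.53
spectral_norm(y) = 4.75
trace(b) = -1.52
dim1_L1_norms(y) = [7.14, 1.6, 3.72]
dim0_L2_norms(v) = [1.38, 1.42, 2.14]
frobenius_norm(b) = 4.37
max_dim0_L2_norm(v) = 2.14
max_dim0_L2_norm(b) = 2.92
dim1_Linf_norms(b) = [2.78, 1.45, 1.63]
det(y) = 3.36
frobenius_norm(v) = 2.91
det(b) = 0.03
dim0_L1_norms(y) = [4.61, 2.51, 5.34]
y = b + v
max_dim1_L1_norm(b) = 4.59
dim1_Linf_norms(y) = [4.2, 1.05, 2.06]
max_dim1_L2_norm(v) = 1.79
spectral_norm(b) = 3.51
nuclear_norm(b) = 6.12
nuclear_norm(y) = 7.52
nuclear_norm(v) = 4.92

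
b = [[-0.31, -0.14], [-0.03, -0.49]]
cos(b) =[[0.95, -0.05],[-0.01, 0.88]]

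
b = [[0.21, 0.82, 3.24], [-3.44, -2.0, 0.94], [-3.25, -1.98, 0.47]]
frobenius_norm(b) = 6.53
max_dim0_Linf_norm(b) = 3.44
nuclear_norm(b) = 8.96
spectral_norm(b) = 5.60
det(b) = 0.02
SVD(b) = [[-0.00, -1.00, 0.09], [0.73, -0.06, -0.68], [0.68, 0.07, 0.73]] @ diag([5.596861225641815, 3.363070472447651, 0.001190906350905507]) @ [[-0.85, -0.50, 0.18],  [-0.06, -0.24, -0.97],  [0.53, -0.83, 0.18]]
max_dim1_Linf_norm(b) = 3.44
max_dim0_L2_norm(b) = 4.74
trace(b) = -1.32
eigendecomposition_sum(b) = [[(0.1+1.79j),(0.41+1j),(1.62-0.7j)], [(-1.72-0.11j),(-1+0.27j),(0.47+1.63j)], [-1.63-0.33j,(-0.99+0.13j),(0.23+1.61j)]] + [[(0.1-1.79j), 0.41-1.00j, (1.62+0.7j)], [(-1.72+0.11j), -1.00-0.27j, (0.47-1.63j)], [(-1.63+0.33j), -0.99-0.13j, (0.23-1.61j)]] + [[0j, -0.00-0.00j, 0.00-0.00j], [(-0-0j), 0j, (-0+0j)], [0j, (-0-0j), -0j]]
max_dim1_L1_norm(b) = 6.38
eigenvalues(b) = [(-0.66+3.68j), (-0.66-3.68j), 0j]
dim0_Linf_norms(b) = [3.44, 2.0, 3.24]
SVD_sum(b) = [[0.01, 0.01, -0.00], [-3.45, -2.05, 0.73], [-3.24, -1.93, 0.68]] + [[0.2, 0.81, 3.24], [0.01, 0.05, 0.21], [-0.01, -0.05, -0.21]] + [[0.00, -0.00, 0.00], [-0.00, 0.0, -0.00], [0.00, -0.0, 0.0]]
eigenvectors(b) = [[0.60+0.00j, (0.6-0j), (0.53+0j)], [(-0.07+0.57j), (-0.07-0.57j), -0.83+0.00j], [(-0.14+0.54j), (-0.14-0.54j), (0.18+0j)]]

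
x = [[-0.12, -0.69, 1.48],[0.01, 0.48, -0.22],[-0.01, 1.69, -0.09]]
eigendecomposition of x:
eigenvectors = [[(-1+0j),0.91+0.00j,0.91-0.00j], [(-0.01+0j),-0.10+0.09j,-0.10-0.09j], [(-0.06+0j),0.12+0.37j,0.12-0.37j]]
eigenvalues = [(-0.03+0j), (0.15+0.54j), (0.15-0.54j)]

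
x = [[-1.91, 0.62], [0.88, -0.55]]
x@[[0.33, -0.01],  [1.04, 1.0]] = [[0.01,0.64], [-0.28,-0.56]]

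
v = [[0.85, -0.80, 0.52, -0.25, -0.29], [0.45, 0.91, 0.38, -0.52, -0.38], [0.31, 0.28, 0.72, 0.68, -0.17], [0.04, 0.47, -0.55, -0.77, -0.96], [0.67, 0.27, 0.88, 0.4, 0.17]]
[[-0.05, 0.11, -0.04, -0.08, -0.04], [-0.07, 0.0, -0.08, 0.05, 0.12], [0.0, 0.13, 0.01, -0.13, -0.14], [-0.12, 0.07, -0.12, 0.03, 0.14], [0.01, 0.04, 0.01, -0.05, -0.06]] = v@[[-0.03,-0.02,-0.04,0.05,0.09], [-0.01,-0.06,-0.02,0.07,0.09], [0.01,0.08,0.02,-0.09,-0.11], [0.03,0.09,0.04,-0.11,-0.15], [0.09,-0.22,0.07,0.15,0.09]]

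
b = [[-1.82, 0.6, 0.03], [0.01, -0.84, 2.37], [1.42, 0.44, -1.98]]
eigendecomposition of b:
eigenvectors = [[0.23+0.35j, 0.23-0.35j, (-0.28+0j)], [(-0.73+0j), -0.73-0.00j, -0.89+0.00j], [(0.48-0.25j), (0.48+0.25j), -0.37+0.00j]]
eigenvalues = [(-2.39+0.82j), (-2.39-0.82j), (0.15+0j)]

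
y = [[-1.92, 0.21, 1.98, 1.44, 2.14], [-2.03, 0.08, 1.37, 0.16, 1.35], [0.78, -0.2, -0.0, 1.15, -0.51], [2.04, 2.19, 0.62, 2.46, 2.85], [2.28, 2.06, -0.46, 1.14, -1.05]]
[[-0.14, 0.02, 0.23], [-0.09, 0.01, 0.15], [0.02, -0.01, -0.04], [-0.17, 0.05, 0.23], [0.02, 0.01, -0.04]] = y @ [[0.01,-0.00,-0.02], [-0.02,0.01,0.03], [-0.01,0.00,0.02], [-0.01,0.00,0.01], [-0.04,0.01,0.06]]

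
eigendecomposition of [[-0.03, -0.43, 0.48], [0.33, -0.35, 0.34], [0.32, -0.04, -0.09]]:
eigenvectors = [[-0.18-0.32j,-0.18+0.32j,(-0.73+0j)], [-0.74+0.00j,-0.74-0.00j,(0.08+0j)], [-0.55-0.07j,(-0.55+0.07j),(0.68+0j)]]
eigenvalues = [(-0.02+0.18j), (-0.02-0.18j), (-0.43+0j)]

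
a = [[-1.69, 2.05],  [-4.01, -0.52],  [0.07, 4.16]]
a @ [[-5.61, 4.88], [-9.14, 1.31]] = [[-9.26, -5.56], [27.25, -20.25], [-38.42, 5.79]]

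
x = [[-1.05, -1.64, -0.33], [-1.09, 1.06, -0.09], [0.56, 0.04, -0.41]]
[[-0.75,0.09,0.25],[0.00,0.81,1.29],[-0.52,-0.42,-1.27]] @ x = [[0.83,1.34,0.14],[-0.16,0.91,-0.60],[0.29,0.36,0.73]]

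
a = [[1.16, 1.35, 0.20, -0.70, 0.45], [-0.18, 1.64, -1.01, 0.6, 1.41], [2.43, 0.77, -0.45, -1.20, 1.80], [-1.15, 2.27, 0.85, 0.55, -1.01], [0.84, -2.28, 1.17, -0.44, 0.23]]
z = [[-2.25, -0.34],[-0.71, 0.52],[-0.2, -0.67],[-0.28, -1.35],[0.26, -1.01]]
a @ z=[[-3.30, 0.66], [-0.36, -0.64], [-5.12, -0.32], [0.39, 1.28], [-0.32, -1.89]]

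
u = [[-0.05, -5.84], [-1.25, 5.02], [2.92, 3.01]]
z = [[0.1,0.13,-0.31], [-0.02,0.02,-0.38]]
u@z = [[0.11, -0.12, 2.23], [-0.23, -0.06, -1.52], [0.23, 0.44, -2.05]]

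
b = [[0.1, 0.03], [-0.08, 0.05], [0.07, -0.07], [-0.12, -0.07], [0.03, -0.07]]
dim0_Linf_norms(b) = [0.12, 0.07]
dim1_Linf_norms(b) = [0.1, 0.08, 0.07, 0.12, 0.07]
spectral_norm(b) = 0.19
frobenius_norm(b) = 0.23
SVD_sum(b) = [[0.1, 0.00], [-0.08, -0.00], [0.07, 0.00], [-0.12, -0.00], [0.03, 0.00]] + [[-0.00, 0.03],[-0.0, 0.05],[0.00, -0.07],[0.0, -0.07],[0.0, -0.07]]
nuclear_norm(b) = 0.33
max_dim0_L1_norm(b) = 0.4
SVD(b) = [[-0.53, -0.21], [0.41, -0.38], [-0.36, 0.53], [0.63, 0.5], [-0.15, 0.53]] @ diag([0.19133385641132292, 0.13450410919660144]) @ [[-1.00, -0.02], [0.02, -1.00]]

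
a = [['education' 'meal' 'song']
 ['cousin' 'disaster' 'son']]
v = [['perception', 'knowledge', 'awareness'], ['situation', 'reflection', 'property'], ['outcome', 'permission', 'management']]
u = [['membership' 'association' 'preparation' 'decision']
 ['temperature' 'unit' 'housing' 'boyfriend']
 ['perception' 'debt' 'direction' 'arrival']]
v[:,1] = ['knowledge', 'reflection', 'permission']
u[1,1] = 'unit'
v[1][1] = 'reflection'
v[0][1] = 'knowledge'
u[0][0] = 'membership'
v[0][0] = 'perception'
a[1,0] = 'cousin'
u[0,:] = ['membership', 'association', 'preparation', 'decision']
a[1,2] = 'son'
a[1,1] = 'disaster'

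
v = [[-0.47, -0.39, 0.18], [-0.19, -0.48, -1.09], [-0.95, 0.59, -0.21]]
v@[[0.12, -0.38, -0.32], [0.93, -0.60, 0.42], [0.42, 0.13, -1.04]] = [[-0.34,  0.44,  -0.20],[-0.93,  0.22,  0.99],[0.35,  -0.02,  0.77]]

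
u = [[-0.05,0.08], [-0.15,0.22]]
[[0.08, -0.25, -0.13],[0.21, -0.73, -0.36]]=u@[[0.94, 4.28, -0.79],  [1.59, -0.41, -2.17]]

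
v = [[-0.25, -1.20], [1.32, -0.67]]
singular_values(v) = [1.56, 1.12]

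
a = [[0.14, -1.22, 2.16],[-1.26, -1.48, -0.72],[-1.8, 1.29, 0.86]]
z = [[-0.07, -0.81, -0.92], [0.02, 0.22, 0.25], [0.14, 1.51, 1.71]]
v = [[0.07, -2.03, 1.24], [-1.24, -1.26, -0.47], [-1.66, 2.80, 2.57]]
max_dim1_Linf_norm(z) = 1.71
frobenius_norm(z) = 2.62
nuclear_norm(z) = 2.62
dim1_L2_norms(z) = [1.23, 0.33, 2.29]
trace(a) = -0.48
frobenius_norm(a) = 4.01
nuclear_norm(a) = 6.93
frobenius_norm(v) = 5.12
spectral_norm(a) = 2.49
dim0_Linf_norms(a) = [1.8, 1.48, 2.16]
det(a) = -12.22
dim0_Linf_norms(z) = [0.14, 1.51, 1.71]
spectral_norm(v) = 4.29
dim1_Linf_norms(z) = [0.92, 0.25, 1.71]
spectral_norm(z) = 2.62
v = a + z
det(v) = -15.09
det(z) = -0.00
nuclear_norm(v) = 8.14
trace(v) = 1.38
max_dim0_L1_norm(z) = 2.88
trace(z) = 1.86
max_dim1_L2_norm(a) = 2.48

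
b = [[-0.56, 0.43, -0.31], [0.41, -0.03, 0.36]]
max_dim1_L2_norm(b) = 0.77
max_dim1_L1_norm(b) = 1.3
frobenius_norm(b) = 0.95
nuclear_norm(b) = 1.16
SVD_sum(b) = [[-0.58, 0.31, -0.38], [0.38, -0.21, 0.25]] + [[0.02, 0.12, 0.07], [0.03, 0.18, 0.11]]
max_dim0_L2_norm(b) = 0.69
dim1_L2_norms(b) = [0.77, 0.55]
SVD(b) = [[-0.83, 0.55], [0.55, 0.83]] @ diag([0.911254546534916, 0.25062951027252234]) @ [[0.76, -0.41, 0.50],[0.12, 0.85, 0.51]]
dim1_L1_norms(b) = [1.3, 0.8]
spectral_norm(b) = 0.91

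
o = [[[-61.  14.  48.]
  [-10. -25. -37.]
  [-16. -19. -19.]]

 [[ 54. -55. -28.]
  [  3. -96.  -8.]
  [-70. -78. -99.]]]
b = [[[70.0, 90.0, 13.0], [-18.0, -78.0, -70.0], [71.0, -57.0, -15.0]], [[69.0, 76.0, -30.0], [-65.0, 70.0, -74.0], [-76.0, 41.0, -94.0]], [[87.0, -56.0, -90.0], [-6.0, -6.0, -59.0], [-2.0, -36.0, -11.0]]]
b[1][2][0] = -76.0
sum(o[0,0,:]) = 1.0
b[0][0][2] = 13.0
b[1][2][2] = -94.0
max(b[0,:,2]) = 13.0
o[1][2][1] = -78.0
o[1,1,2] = -8.0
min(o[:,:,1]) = -96.0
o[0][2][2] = -19.0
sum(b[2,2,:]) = -49.0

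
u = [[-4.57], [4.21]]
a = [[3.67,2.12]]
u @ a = [[-16.77, -9.69],[15.45, 8.93]]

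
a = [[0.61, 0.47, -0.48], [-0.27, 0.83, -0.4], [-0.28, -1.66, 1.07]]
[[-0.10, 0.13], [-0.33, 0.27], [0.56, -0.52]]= a@[[0.16, -0.08], [-0.27, 0.24], [0.15, -0.13]]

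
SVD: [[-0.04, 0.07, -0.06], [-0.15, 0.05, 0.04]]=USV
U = [[-0.35, -0.94], [-0.94, 0.35]]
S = [0.17, 0.09]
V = [[0.90, -0.42, -0.10], [-0.17, -0.56, 0.81]]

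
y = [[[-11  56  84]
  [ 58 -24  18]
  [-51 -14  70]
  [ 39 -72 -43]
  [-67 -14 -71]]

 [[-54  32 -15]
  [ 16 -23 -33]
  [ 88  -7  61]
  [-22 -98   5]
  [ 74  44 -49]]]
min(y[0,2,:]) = -51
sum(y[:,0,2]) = 69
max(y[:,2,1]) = -7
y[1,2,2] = 61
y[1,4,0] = 74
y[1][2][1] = -7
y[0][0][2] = 84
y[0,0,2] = 84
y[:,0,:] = [[-11, 56, 84], [-54, 32, -15]]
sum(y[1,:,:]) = 19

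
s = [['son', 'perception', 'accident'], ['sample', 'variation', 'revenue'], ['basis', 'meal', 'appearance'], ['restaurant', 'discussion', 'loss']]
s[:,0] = ['son', 'sample', 'basis', 'restaurant']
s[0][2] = 'accident'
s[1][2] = 'revenue'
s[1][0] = 'sample'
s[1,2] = 'revenue'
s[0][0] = 'son'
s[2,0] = 'basis'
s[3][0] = 'restaurant'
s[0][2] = 'accident'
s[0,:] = ['son', 'perception', 'accident']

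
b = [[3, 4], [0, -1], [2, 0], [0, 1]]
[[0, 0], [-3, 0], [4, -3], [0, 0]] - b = [[-3, -4], [-3, 1], [2, -3], [0, -1]]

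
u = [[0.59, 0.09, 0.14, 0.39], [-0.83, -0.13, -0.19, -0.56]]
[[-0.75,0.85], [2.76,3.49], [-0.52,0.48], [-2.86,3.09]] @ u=[[-1.15, -0.18, -0.27, -0.77], [-1.27, -0.21, -0.28, -0.88], [-0.71, -0.11, -0.16, -0.47], [-4.25, -0.66, -0.99, -2.85]]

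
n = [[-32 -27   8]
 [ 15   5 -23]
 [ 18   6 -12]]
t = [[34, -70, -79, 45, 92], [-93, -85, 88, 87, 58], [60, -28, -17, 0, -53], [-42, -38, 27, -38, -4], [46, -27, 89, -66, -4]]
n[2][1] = 6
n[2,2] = -12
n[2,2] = -12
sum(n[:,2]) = -27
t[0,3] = 45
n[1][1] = 5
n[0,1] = -27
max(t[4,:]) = 89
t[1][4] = 58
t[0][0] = 34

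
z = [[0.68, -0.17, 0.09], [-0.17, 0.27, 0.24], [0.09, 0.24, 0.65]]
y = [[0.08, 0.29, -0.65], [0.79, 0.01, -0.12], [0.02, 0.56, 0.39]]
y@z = [[-0.05, -0.09, -0.35], [0.52, -0.16, -0.0], [-0.05, 0.24, 0.39]]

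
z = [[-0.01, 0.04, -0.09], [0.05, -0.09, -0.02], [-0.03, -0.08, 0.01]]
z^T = [[-0.01, 0.05, -0.03],[0.04, -0.09, -0.08],[-0.09, -0.02, 0.01]]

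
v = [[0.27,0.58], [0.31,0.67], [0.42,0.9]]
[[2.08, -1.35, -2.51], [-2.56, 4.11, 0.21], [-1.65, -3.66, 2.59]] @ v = [[-0.91, -1.96], [0.67, 1.46], [-0.49, -1.08]]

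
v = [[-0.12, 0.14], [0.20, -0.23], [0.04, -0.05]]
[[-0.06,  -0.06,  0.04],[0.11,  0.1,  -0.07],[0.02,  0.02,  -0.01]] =v@[[-0.17, 0.42, -0.16], [-0.61, -0.07, 0.15]]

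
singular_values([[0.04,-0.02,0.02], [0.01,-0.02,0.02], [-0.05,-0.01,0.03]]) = [0.07, 0.05, 0.0]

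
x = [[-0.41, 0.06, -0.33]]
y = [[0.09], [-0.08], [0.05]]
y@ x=[[-0.04, 0.01, -0.03], [0.03, -0.0, 0.03], [-0.02, 0.00, -0.02]]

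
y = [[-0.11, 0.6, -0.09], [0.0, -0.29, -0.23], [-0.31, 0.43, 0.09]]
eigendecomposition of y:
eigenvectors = [[-0.70+0.00j,  -0.68+0.00j,  (-0.68-0j)], [-0.29+0.00j,  (0.09-0.4j),  0.09+0.40j], [(0.66+0j),  -0.60-0.09j,  -0.60+0.09j]]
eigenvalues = [(0.23+0j), (-0.27+0.34j), (-0.27-0.34j)]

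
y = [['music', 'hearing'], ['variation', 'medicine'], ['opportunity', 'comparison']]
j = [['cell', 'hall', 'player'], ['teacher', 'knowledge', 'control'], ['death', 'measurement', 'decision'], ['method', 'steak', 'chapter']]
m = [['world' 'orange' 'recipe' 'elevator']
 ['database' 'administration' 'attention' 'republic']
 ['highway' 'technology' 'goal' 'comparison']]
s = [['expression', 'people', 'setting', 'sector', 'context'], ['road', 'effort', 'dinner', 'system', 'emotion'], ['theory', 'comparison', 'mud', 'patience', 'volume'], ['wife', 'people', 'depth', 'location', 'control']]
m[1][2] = 'attention'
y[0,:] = ['music', 'hearing']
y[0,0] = 'music'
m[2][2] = 'goal'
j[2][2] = 'decision'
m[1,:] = ['database', 'administration', 'attention', 'republic']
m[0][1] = 'orange'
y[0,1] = 'hearing'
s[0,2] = 'setting'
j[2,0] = 'death'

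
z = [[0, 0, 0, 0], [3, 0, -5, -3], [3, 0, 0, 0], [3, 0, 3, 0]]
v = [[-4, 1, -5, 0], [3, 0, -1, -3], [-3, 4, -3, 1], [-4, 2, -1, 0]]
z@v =[[0, 0, 0, 0], [15, -23, 3, -5], [-12, 3, -15, 0], [-21, 15, -24, 3]]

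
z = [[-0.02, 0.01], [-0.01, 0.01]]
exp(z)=[[0.98, 0.01], [-0.01, 1.01]]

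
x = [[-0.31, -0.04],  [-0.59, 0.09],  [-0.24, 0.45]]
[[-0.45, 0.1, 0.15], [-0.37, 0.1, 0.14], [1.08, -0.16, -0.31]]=x@[[1.08, -0.25, -0.37], [2.98, -0.48, -0.89]]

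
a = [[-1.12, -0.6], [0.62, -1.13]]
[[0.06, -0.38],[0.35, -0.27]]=a @ [[0.09, 0.16],[-0.26, 0.33]]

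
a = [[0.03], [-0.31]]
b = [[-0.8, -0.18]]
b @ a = [[0.03]]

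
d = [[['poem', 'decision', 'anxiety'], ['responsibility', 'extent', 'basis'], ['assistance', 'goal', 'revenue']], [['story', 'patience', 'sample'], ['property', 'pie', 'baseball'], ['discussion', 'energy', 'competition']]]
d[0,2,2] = 'revenue'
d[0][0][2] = 'anxiety'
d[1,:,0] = ['story', 'property', 'discussion']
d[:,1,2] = ['basis', 'baseball']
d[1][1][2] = 'baseball'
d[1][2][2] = 'competition'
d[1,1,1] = 'pie'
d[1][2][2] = 'competition'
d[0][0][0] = 'poem'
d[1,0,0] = 'story'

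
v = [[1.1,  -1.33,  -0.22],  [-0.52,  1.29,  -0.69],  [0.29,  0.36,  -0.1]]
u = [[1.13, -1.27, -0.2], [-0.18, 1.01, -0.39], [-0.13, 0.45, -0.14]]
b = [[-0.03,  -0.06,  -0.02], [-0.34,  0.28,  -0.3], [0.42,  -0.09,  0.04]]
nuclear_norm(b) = 0.93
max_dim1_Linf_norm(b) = 0.42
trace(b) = 0.29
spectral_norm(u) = 1.98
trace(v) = 2.29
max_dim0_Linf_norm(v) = 1.33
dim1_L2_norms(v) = [1.74, 1.55, 0.47]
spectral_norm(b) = 0.65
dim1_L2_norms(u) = [1.71, 1.1, 0.49]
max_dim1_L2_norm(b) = 0.53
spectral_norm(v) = 2.21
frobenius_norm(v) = 2.38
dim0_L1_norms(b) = [0.79, 0.43, 0.36]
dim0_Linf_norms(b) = [0.42, 0.28, 0.3]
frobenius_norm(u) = 2.09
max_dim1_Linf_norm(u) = 1.27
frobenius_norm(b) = 0.69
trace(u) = 2.00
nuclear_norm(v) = 3.35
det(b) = 0.01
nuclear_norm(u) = 2.66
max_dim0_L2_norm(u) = 1.68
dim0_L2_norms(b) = [0.54, 0.3, 0.3]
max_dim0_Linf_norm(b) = 0.42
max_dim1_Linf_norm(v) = 1.33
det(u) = -0.00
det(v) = 0.59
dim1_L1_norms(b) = [0.11, 0.92, 0.55]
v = u + b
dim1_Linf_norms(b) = [0.06, 0.34, 0.42]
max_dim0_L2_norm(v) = 1.89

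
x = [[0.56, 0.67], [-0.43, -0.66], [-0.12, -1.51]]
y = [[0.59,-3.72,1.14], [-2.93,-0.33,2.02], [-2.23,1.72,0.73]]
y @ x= [[1.79, 1.13], [-1.74, -4.80], [-2.08, -3.73]]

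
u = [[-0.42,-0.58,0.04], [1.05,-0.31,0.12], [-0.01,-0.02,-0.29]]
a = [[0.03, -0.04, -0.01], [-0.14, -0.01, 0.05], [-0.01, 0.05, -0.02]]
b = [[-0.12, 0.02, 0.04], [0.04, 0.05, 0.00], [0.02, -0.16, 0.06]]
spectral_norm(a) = 0.15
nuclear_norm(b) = 0.34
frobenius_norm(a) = 0.17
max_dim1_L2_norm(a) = 0.15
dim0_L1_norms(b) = [0.18, 0.23, 0.1]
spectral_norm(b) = 0.18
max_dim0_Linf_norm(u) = 1.05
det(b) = -0.00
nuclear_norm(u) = 2.08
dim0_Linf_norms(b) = [0.12, 0.16, 0.06]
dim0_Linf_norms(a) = [0.14, 0.05, 0.05]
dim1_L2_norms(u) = [0.72, 1.1, 0.29]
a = u @ b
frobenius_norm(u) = 1.35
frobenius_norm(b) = 0.22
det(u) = -0.22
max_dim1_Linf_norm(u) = 1.05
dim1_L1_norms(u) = [1.04, 1.48, 0.32]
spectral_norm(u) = 1.14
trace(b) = -0.01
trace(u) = -1.02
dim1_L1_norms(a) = [0.08, 0.2, 0.08]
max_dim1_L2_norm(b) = 0.17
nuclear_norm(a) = 0.23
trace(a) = -0.00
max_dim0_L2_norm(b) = 0.17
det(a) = 0.00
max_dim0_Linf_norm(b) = 0.16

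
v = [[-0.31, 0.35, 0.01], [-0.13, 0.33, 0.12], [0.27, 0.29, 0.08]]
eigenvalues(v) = [(-0.16+0.12j), (-0.16-0.12j), (0.42+0j)]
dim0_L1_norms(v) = [0.71, 0.97, 0.21]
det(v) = 0.02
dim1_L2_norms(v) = [0.47, 0.37, 0.4]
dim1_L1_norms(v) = [0.67, 0.58, 0.64]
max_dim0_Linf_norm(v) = 0.35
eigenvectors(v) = [[-0.38+0.34j, (-0.38-0.34j), 0.30+0.00j], [-0.30+0.02j, (-0.3-0.02j), 0.59+0.00j], [(0.8+0j), 0.80-0.00j, (0.75+0j)]]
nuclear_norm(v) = 1.07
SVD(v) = [[-0.73, 0.4, 0.55], [-0.62, -0.05, -0.79], [-0.29, -0.91, 0.28]] @ diag([0.5990953203807553, 0.3983860670404756, 0.06836182184452104]) @ [[0.38,-0.91,-0.17],[-0.92,-0.35,-0.19],[0.11,0.23,-0.97]]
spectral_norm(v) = 0.60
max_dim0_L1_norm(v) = 0.97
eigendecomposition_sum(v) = [[-0.15-0.03j, 0.10+0.08j, -0.02-0.05j],[-0.06-0.07j, 0.02+0.07j, 0.01-0.03j],[(0.14+0.2j), (-0.04-0.2j), -0.03+0.08j]] + [[(-0.15+0.03j), 0.10-0.08j, -0.02+0.05j], [(-0.06+0.07j), 0.02-0.07j, (0.01+0.03j)], [(0.14-0.2j), (-0.04+0.2j), (-0.03-0.08j)]] + [[(-0.01+0j),(0.15-0j),(0.05+0j)], [-0.01+0.00j,(0.29-0j),(0.1+0j)], [-0.02+0.00j,(0.37-0j),0.13+0.00j]]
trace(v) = 0.10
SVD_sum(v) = [[-0.17, 0.40, 0.08], [-0.14, 0.34, 0.06], [-0.07, 0.16, 0.03]] + [[-0.15,-0.06,-0.03], [0.02,0.01,0.0], [0.33,0.13,0.07]] + [[0.0, 0.01, -0.04], [-0.01, -0.01, 0.05], [0.0, 0.00, -0.02]]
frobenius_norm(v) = 0.72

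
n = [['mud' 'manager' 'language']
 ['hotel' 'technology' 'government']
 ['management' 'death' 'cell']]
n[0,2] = 'language'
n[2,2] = 'cell'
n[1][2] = 'government'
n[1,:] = ['hotel', 'technology', 'government']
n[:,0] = ['mud', 'hotel', 'management']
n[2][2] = 'cell'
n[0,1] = 'manager'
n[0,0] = 'mud'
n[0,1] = 'manager'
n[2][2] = 'cell'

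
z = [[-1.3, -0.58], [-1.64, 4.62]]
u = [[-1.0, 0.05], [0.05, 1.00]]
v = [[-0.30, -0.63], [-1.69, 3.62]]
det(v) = -2.15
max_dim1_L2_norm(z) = 4.9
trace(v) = 3.32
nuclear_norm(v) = 4.56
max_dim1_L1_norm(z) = 6.26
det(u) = -1.00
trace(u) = 0.00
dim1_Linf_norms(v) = [0.63, 3.62]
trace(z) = 3.32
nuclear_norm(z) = 6.32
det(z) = -6.96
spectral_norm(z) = 4.90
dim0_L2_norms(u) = [1.0, 1.0]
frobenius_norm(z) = 5.10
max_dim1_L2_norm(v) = 4.0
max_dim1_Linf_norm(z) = 4.62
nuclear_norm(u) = 2.00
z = u + v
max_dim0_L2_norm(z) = 4.66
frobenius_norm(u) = 1.42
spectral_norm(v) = 4.02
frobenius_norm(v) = 4.06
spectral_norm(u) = 1.00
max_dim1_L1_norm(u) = 1.05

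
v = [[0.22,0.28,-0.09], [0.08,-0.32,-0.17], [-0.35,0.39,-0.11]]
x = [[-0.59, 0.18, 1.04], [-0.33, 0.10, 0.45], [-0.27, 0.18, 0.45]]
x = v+[[-0.81, -0.1, 1.13], [-0.41, 0.42, 0.62], [0.08, -0.21, 0.56]]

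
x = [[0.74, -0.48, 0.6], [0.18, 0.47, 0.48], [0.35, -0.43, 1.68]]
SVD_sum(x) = [[0.31, -0.23, 0.83], [0.13, -0.09, 0.34], [0.59, -0.44, 1.59]] + [[0.22, -0.39, -0.19], [-0.22, 0.39, 0.19], [-0.07, 0.12, 0.06]] + [[0.22, 0.14, -0.04],  [0.27, 0.17, -0.05],  [-0.17, -0.11, 0.03]]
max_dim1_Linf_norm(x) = 1.68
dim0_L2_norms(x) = [0.84, 0.8, 1.85]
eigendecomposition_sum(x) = [[0.23-0.00j, -0.38-0.00j, (0.77+0j)],[0.26-0.00j, (-0.44-0j), 0.89+0.00j],[(0.54-0j), (-0.91-0j), 1.83+0.00j]] + [[0.26+0.30j, -0.05+2.07j, (-0.08-1.13j)], [-0.04-0.17j, 0.46-0.83j, -0.20+0.47j], [-0.10-0.18j, (0.24-1.03j), (-0.08+0.57j)]] + [[0.26-0.30j, (-0.05-2.07j), (-0.08+1.13j)],[-0.04+0.17j, (0.46+0.83j), -0.20-0.47j],[(-0.1+0.18j), 0.24+1.03j, -0.08-0.57j]]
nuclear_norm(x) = 3.18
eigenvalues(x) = [(1.62+0j), (0.64+0.04j), (0.64-0.04j)]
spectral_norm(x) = 2.01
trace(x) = 2.89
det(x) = 0.66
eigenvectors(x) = [[(0.35+0j), 0.83+0.00j, 0.83-0.00j], [(0.41+0j), -0.33-0.17j, (-0.33+0.17j)], [(0.84+0j), -0.41-0.09j, (-0.41+0.09j)]]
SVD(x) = [[-0.45, -0.69, 0.56], [-0.19, 0.69, 0.7], [-0.87, 0.21, -0.44]] @ diag([2.010680416523219, 0.7014814000709978, 0.4653902748924273]) @ [[-0.34,0.25,-0.91], [-0.45,0.81,0.39], [0.83,0.54,-0.16]]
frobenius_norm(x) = 2.18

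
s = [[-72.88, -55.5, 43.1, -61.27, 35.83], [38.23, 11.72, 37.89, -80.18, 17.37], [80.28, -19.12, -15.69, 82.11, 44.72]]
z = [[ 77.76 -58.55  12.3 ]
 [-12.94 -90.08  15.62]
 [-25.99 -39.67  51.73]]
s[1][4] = 17.37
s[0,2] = 43.1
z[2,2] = 51.73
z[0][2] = 12.3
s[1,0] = 38.23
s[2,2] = -15.69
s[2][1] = -19.12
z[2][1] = -39.67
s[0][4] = 35.83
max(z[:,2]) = 51.73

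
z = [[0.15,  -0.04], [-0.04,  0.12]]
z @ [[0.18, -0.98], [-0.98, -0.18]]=[[0.07, -0.14], [-0.12, 0.02]]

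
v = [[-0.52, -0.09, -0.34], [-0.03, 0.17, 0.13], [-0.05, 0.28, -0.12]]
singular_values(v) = [0.64, 0.33, 0.14]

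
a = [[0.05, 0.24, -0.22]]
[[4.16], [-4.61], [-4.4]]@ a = [[0.21,  1.0,  -0.92], [-0.23,  -1.11,  1.01], [-0.22,  -1.06,  0.97]]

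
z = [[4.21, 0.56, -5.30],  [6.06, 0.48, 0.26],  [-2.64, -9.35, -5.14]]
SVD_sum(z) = [[-0.24, -0.6, -0.35], [0.80, 2.01, 1.19], [-3.53, -8.93, -5.26]] + [[5.37,-0.04,-3.54],  [4.10,-0.03,-2.7],  [0.57,-0.00,-0.37]] + [[-0.92,  1.2,  -1.41],  [1.16,  -1.51,  1.78],  [0.32,  -0.42,  0.5]]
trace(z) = -0.45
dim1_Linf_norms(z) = [5.3, 6.06, 9.35]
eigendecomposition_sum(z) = [[5.05+0.00j, (2.64+0j), -1.93+0.00j], [(3.76+0j), 1.96+0.00j, -1.43+0.00j], [(-3.58-0j), (-1.87-0j), 1.37+0.00j]] + [[-0.42+1.31j, -1.04-2.49j, (-1.69-0.76j)], [1.15-0.77j, -0.74+2.61j, 0.85+1.65j], [(0.47+2.39j), (-3.74-2.96j), -3.25+0.27j]] + [[(-0.42-1.31j), -1.04+2.49j, (-1.69+0.76j)], [1.15+0.77j, -0.74-2.61j, (0.85-1.65j)], [0.47-2.39j, -3.74+2.96j, (-3.25-0.27j)]]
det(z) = 310.49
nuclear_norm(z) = 22.77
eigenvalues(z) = [(8.38+0j), (-4.42+4.19j), (-4.42-4.19j)]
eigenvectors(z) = [[-0.70+0.00j, 0.39+0.21j, (0.39-0.21j)], [(-0.52+0j), (-0.17-0.41j), (-0.17+0.41j)], [0.49+0.00j, 0.78+0.00j, (0.78-0j)]]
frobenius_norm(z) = 14.28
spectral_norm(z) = 11.25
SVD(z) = [[0.07, -0.79, 0.61], [-0.22, -0.61, -0.77], [0.97, -0.08, -0.21]] @ diag([11.245750506722397, 8.119861725419371, 3.4002854439918004]) @ [[-0.32,-0.82,-0.48], [-0.83,0.01,0.55], [-0.45,0.58,-0.68]]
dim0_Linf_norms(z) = [6.06, 9.35, 5.3]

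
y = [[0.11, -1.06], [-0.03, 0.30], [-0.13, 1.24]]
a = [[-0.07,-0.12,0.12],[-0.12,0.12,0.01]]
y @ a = [[0.12, -0.14, 0.0],[-0.03, 0.04, -0.0],[-0.14, 0.16, -0.00]]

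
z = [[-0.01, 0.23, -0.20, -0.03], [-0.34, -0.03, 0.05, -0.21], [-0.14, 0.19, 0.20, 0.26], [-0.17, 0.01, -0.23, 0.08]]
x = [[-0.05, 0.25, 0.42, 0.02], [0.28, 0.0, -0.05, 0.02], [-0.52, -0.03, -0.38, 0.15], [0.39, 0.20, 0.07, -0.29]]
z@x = [[0.16, -0.00, 0.06, -0.02], [-0.1, -0.13, -0.18, 0.06], [0.06, 0.01, -0.13, -0.04], [0.16, -0.02, 0.02, -0.06]]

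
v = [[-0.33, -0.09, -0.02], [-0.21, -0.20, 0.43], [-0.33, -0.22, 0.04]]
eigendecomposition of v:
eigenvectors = [[(0.76+0j), (0.2-0.14j), (0.2+0.14j)],[-0.45+0.00j, -0.83+0.00j, (-0.83-0j)],[0.47+0.00j, -0.10-0.49j, -0.10+0.49j]]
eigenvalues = [(-0.29+0j), (-0.1+0.21j), (-0.1-0.21j)]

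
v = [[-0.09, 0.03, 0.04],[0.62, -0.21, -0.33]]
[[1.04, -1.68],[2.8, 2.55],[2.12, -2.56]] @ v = [[-1.14, 0.38, 0.60], [1.33, -0.45, -0.73], [-1.78, 0.6, 0.93]]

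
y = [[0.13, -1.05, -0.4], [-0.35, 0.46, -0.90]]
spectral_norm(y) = 1.18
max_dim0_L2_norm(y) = 1.15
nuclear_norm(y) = 2.20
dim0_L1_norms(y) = [0.48, 1.51, 1.3]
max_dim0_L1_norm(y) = 1.51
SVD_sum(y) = [[0.25, -0.93, 0.14], [-0.17, 0.63, -0.10]] + [[-0.12, -0.12, -0.54], [-0.18, -0.17, -0.80]]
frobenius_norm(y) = 1.56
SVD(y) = [[-0.83, 0.56], [0.56, 0.83]] @ diag([1.1803910580980013, 1.0149763297546803]) @ [[-0.26, 0.96, -0.15], [-0.21, -0.20, -0.96]]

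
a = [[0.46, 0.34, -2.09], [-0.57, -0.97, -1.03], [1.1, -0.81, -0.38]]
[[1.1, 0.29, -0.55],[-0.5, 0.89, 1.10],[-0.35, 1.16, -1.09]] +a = [[1.56, 0.63, -2.64], [-1.07, -0.08, 0.07], [0.75, 0.35, -1.47]]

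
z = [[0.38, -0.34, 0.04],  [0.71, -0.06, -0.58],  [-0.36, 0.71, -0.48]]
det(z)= -0.000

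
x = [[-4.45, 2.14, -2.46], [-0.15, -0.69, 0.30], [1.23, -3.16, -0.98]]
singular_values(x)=[5.91, 2.87, 0.59]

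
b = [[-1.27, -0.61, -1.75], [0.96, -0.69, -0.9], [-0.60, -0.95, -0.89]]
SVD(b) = [[-0.83, 0.29, -0.48], [-0.23, -0.96, -0.19], [-0.52, -0.05, 0.85]] @ diag([2.6594961156941377, 1.4197442952592456, 0.4703260004365243]) @ [[0.43, 0.43, 0.79], [-0.89, 0.37, 0.28], [-0.17, -0.82, 0.54]]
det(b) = 1.78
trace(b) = -2.85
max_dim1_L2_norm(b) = 2.25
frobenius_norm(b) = 3.05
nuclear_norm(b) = 4.55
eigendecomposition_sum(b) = [[(0.1+0j), 0.08+0.00j, -0.17+0.00j], [0.20+0.00j, 0.16+0.00j, (-0.34+0j)], [-0.17+0.00j, -0.14-0.00j, (0.29+0j)]] + [[(-0.68+0.28j), -0.35-1.51j, (-0.79-1.59j)], [(0.38+0.14j), (-0.43+0.74j), -0.28+0.94j], [-0.21+0.23j, (-0.4-0.52j), (-0.59-0.48j)]] + [[(-0.68-0.28j), (-0.35+1.51j), (-0.79+1.59j)], [(0.38-0.14j), -0.43-0.74j, -0.28-0.94j], [(-0.21-0.23j), -0.40+0.52j, -0.59+0.48j]]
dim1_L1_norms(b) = [3.63, 2.55, 2.44]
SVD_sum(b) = [[-0.94, -0.95, -1.74],[-0.26, -0.26, -0.48],[-0.59, -0.59, -1.09]] + [[-0.37, 0.15, 0.11], [1.2, -0.5, -0.38], [0.06, -0.03, -0.02]] + [[0.04,0.19,-0.12], [0.02,0.07,-0.05], [-0.07,-0.33,0.22]]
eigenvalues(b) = [(0.56+0j), (-1.7+0.54j), (-1.7-0.54j)]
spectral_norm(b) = 2.66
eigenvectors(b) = [[0.35+0.00j, -0.82+0.00j, -0.82-0.00j], [(0.71+0j), (0.33+0.31j), 0.33-0.31j], [-0.61+0.00j, -0.32+0.15j, (-0.32-0.15j)]]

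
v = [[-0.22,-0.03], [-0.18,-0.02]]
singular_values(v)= [0.29, 0.0]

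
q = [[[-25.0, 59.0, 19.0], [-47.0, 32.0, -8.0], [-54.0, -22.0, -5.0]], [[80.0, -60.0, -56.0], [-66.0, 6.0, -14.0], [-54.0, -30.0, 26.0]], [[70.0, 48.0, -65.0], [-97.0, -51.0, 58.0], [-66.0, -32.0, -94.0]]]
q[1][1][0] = -66.0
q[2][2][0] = -66.0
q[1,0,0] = 80.0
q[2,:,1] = [48.0, -51.0, -32.0]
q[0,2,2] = -5.0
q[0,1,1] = 32.0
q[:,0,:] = [[-25.0, 59.0, 19.0], [80.0, -60.0, -56.0], [70.0, 48.0, -65.0]]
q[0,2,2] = -5.0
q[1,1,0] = -66.0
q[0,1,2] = -8.0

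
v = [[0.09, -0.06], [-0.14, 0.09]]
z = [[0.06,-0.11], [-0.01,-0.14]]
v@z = [[0.01, -0.00], [-0.01, 0.00]]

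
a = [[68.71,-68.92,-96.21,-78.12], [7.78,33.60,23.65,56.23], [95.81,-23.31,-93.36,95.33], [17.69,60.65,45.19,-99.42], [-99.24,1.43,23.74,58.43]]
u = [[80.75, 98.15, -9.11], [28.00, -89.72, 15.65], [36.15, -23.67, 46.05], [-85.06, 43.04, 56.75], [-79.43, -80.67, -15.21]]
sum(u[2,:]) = 58.529999999999994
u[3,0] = -85.06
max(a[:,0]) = 95.81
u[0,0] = 80.75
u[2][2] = 46.05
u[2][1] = -23.67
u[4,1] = -80.67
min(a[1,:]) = 7.78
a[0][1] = -68.92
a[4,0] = -99.24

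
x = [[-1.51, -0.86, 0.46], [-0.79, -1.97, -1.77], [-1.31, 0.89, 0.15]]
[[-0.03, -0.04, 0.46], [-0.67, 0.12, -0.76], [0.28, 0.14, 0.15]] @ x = [[-0.53, 0.51, 0.13], [1.91, -0.34, -0.63], [-0.73, -0.38, -0.1]]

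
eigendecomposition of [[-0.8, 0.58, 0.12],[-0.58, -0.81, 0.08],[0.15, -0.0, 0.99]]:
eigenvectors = [[-0.00-0.70j,  -0.00+0.70j,  (0.07+0j)], [(0.71+0j),  0.71-0.00j,  (0.02+0j)], [-0.02+0.05j,  (-0.02-0.05j),  1.00+0.00j]]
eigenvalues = [(-0.81+0.58j), (-0.81-0.58j), (1+0j)]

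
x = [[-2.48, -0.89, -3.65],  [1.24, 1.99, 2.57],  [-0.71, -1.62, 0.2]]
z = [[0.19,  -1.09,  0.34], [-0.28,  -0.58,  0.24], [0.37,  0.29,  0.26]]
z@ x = [[-2.06, -2.89, -3.43],[-0.2, -1.29, -0.42],[-0.74, -0.17, -0.55]]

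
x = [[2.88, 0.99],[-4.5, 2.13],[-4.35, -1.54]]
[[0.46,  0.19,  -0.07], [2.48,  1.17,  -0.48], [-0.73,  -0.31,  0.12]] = x @ [[-0.14, -0.07, 0.03], [0.87, 0.4, -0.16]]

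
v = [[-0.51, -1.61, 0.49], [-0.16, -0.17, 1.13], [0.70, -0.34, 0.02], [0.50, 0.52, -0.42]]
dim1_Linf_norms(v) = [1.61, 1.13, 0.7, 0.52]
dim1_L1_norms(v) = [2.61, 1.46, 1.06, 1.44]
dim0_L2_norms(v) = [1.01, 1.73, 1.3]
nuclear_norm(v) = 3.82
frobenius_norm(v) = 2.39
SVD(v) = [[-0.84, -0.42, -0.06], [-0.37, 0.83, 0.38], [-0.03, -0.34, 0.88], [0.39, -0.15, 0.28]] @ diag([2.023813844949969, 0.9998230417397509, 0.7943748524437922]) @ [[0.33, 0.81, -0.49], [-0.23, 0.57, 0.79], [0.92, -0.14, 0.38]]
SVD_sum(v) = [[-0.56, -1.38, 0.84], [-0.24, -0.60, 0.37], [-0.02, -0.04, 0.03], [0.26, 0.64, -0.39]] + [[0.1, -0.24, -0.33], [-0.19, 0.47, 0.65], [0.08, -0.20, -0.27], [0.03, -0.08, -0.12]] + [[-0.05, 0.01, -0.02], [0.28, -0.04, 0.11], [0.64, -0.1, 0.26], [0.21, -0.03, 0.08]]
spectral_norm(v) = 2.02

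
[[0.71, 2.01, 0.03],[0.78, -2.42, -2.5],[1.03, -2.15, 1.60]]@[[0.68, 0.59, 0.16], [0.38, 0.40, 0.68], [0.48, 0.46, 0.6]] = [[1.26, 1.24, 1.50], [-1.59, -1.66, -3.02], [0.65, 0.48, -0.34]]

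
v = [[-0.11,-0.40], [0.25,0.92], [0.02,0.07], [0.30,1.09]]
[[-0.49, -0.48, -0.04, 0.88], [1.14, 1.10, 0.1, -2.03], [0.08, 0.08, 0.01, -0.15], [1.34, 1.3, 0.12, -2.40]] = v@[[-2.64, -0.64, 0.48, 1.77], [1.96, 1.37, -0.02, -2.69]]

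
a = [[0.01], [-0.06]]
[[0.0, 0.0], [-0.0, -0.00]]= a @ [[0.05, 0.01]]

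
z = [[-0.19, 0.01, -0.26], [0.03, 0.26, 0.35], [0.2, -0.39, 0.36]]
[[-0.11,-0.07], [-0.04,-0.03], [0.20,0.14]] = z @ [[0.56, 0.38], [-0.23, -0.16], [0.00, 0.00]]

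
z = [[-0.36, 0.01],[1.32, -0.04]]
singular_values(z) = [1.37, 0.0]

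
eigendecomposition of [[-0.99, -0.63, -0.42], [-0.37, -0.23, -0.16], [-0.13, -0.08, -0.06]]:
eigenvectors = [[0.93, 0.59, -0.49],[0.35, -0.78, 0.2],[0.12, -0.22, 0.85]]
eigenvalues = [-1.28, 0.0, -0.0]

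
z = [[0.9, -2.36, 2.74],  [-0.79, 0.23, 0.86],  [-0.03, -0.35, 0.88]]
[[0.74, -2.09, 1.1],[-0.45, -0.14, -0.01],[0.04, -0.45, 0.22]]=z @ [[0.68, 0.05, 0.09],[0.05, 0.59, -0.27],[0.09, -0.27, 0.14]]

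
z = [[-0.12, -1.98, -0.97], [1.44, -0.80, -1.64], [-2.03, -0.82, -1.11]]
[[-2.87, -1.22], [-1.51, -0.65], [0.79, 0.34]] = z @ [[-0.77, -0.33], [1.81, 0.77], [-0.64, -0.27]]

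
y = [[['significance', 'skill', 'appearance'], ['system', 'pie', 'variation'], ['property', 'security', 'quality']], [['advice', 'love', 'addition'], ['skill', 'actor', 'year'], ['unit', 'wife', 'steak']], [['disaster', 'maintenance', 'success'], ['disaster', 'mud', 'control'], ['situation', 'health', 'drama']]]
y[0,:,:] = [['significance', 'skill', 'appearance'], ['system', 'pie', 'variation'], ['property', 'security', 'quality']]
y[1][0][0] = 'advice'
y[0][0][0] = 'significance'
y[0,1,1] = 'pie'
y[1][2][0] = 'unit'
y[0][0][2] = 'appearance'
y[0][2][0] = 'property'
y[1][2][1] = 'wife'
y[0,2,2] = 'quality'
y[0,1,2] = 'variation'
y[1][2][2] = 'steak'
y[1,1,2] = 'year'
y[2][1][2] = 'control'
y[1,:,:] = [['advice', 'love', 'addition'], ['skill', 'actor', 'year'], ['unit', 'wife', 'steak']]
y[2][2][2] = 'drama'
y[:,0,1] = ['skill', 'love', 'maintenance']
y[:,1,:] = [['system', 'pie', 'variation'], ['skill', 'actor', 'year'], ['disaster', 'mud', 'control']]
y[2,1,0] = 'disaster'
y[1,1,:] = ['skill', 'actor', 'year']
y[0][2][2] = 'quality'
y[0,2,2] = 'quality'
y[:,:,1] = [['skill', 'pie', 'security'], ['love', 'actor', 'wife'], ['maintenance', 'mud', 'health']]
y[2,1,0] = 'disaster'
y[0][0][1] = 'skill'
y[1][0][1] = 'love'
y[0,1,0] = 'system'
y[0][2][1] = 'security'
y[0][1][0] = 'system'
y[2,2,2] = 'drama'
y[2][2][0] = 'situation'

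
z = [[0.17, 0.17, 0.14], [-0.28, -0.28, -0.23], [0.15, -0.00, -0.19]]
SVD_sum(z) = [[0.17,  0.17,  0.14],[-0.28,  -0.28,  -0.23],[-0.00,  -0.0,  -0.00]] + [[0.0, 0.0, -0.00], [-0.00, -0.00, 0.00], [0.15, 0.00, -0.19]] + [[0.00, -0.00, 0.0], [0.0, -0.0, 0.0], [0.00, -0.00, 0.00]]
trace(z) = -0.30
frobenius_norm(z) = 0.59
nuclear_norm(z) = 0.78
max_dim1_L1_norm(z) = 0.79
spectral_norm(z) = 0.54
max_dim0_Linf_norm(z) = 0.28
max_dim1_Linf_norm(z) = 0.28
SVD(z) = [[-0.52, -0.0, -0.85], [0.85, 0.01, -0.52], [0.01, -1.0, -0.0]] @ diag([0.5358337966326979, 0.24203745373234414, 0.0001156587731533957]) @ [[-0.61,  -0.61,  -0.51], [-0.63,  -0.01,  0.78], [-0.48,  0.79,  -0.38]]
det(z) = 0.00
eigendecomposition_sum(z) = [[0.09,0.06,0.00], [-0.15,-0.09,-0.0], [0.07,0.04,0.00]] + [[0.08, 0.05, -0.00],[-0.14, -0.09, 0.0],[0.07, 0.04, -0.0]] + [[-0.01, 0.06, 0.14], [0.01, -0.10, -0.23], [0.01, -0.08, -0.19]]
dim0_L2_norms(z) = [0.36, 0.33, 0.33]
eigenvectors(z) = [[-0.49,-0.47,-0.42], [0.78,0.80,0.70], [-0.38,-0.38,0.58]]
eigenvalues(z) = [0.01, -0.01, -0.3]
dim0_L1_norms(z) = [0.6, 0.45, 0.56]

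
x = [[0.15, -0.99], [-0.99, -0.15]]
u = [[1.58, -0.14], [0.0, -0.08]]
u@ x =[[0.38, -1.54], [0.08, 0.01]]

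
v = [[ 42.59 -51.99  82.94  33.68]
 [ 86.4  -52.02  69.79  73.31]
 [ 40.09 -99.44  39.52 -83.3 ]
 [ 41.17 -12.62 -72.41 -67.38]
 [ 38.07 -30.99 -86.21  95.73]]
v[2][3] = -83.3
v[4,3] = 95.73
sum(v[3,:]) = -111.23999999999998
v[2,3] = -83.3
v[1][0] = 86.4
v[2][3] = -83.3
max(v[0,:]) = 82.94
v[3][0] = 41.17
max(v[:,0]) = 86.4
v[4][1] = -30.99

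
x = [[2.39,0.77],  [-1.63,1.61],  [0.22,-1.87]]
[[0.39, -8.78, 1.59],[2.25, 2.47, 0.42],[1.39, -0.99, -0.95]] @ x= [[15.59, -16.81], [1.44, 4.92], [4.73, 1.25]]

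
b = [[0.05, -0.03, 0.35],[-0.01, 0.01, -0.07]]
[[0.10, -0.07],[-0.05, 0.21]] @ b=[[0.01,-0.0,0.04], [-0.0,0.0,-0.03]]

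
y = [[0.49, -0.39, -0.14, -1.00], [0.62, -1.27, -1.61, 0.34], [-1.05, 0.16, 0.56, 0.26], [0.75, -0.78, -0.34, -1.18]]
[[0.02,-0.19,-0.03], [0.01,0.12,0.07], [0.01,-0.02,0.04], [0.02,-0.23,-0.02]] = y@[[-0.01,0.03,-0.03],[-0.03,0.07,-0.07],[0.01,-0.08,0.01],[-0.01,0.19,0.04]]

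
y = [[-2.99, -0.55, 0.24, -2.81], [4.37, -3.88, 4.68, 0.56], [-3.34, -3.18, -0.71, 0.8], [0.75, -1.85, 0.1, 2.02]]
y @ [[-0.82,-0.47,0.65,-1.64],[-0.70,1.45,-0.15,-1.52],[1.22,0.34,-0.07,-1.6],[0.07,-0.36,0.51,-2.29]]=[[2.93, 1.70, -3.31, 11.79], [4.88, -6.29, 3.38, -10.04], [4.15, -3.57, -1.24, 9.62], [0.94, -3.73, 1.79, -3.20]]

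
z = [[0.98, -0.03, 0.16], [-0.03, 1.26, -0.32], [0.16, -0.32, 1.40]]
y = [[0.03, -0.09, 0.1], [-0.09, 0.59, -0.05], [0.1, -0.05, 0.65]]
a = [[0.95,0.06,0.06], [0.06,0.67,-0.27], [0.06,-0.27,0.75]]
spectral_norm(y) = 0.70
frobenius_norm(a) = 1.44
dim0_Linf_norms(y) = [0.1, 0.59, 0.65]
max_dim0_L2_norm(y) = 0.66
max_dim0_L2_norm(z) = 1.44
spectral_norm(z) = 1.69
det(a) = 0.40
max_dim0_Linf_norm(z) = 1.4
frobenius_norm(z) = 2.18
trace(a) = 2.37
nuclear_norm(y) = 1.27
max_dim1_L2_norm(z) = 1.44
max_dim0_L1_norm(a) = 1.08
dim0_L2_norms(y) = [0.14, 0.6, 0.66]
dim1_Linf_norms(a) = [0.95, 0.67, 0.75]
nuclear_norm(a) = 2.37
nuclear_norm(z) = 3.64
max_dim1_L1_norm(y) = 0.8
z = y + a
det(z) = 1.60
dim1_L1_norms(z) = [1.17, 1.61, 1.88]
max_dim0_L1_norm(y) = 0.8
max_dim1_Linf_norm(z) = 1.4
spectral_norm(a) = 0.98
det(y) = 0.00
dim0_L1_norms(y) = [0.22, 0.73, 0.8]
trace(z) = 3.64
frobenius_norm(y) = 0.90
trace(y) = 1.27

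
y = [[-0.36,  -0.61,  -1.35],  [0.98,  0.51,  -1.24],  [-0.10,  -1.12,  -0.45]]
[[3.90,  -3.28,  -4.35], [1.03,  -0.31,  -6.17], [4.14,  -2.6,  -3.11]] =y @ [[0.57,0.71,-3.08], [-3.08,1.66,1.74], [-1.65,1.49,3.26]]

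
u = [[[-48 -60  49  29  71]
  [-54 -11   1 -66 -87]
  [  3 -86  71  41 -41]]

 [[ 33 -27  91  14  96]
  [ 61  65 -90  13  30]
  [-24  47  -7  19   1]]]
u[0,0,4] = 71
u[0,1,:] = [-54, -11, 1, -66, -87]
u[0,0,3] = 29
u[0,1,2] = 1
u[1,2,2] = -7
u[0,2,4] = -41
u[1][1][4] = 30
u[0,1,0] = -54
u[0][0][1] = -60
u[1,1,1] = 65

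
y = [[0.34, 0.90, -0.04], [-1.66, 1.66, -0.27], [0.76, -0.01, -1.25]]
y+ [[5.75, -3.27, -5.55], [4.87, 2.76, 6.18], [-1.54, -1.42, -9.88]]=[[6.09,-2.37,-5.59], [3.21,4.42,5.91], [-0.78,-1.43,-11.13]]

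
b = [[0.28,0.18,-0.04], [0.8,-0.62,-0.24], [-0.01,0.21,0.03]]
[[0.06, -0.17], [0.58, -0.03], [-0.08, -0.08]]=b @ [[0.50, -0.38], [-0.38, -0.38], [0.23, -0.16]]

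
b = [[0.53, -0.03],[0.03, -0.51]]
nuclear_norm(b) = 1.04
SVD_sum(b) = [[0.36, -0.26], [0.26, -0.19]] + [[0.17, 0.23], [-0.23, -0.32]]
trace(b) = 0.02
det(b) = -0.27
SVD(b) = [[-0.81, -0.58], [-0.58, 0.81]] @ diag([0.5516227766016838, 0.4883772233983162]) @ [[-0.81, 0.58], [-0.58, -0.81]]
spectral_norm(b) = 0.55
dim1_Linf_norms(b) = [0.53, 0.51]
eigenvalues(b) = [0.53, -0.51]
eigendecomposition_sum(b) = [[0.53,  -0.02],  [0.02,  -0.00]] + [[0.0, -0.01], [0.01, -0.51]]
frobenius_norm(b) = 0.74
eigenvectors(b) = [[1.0, 0.03], [0.03, 1.00]]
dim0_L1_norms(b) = [0.56, 0.54]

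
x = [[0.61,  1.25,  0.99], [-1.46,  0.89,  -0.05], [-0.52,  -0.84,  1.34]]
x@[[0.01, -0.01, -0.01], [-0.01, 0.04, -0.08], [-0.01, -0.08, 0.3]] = [[-0.02, -0.04, 0.19], [-0.02, 0.05, -0.07], [-0.01, -0.14, 0.47]]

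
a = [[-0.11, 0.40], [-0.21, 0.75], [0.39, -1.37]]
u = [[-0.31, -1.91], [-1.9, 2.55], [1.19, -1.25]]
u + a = [[-0.42, -1.51], [-2.11, 3.30], [1.58, -2.62]]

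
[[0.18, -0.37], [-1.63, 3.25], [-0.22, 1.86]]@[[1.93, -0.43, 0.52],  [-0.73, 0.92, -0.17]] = [[0.62, -0.42, 0.16], [-5.52, 3.69, -1.40], [-1.78, 1.81, -0.43]]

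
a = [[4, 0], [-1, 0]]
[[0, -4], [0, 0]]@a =[[4, 0], [0, 0]]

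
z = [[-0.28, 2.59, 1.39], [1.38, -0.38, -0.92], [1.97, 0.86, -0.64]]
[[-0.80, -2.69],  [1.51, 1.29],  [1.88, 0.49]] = z@[[0.53, 0.73], [0.26, -1.02], [-0.95, 0.11]]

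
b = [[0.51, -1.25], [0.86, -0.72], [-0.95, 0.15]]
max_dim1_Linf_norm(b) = 1.25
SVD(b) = [[-0.68, 0.62],[-0.6, -0.18],[0.41, 0.77]] @ diag([1.8454299821908484, 0.7745890399631828]) @ [[-0.68,0.73], [-0.73,-0.68]]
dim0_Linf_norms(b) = [0.95, 1.25]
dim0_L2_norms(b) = [1.38, 1.45]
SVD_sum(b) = [[0.86, -0.92], [0.76, -0.81], [-0.52, 0.55]] + [[-0.35, -0.33], [0.1, 0.09], [-0.43, -0.4]]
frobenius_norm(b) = 2.00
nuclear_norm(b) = 2.62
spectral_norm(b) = 1.85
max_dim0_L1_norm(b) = 2.32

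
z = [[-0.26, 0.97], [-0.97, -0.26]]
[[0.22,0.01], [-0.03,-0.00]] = z @ [[-0.03, -0.0], [0.22, 0.01]]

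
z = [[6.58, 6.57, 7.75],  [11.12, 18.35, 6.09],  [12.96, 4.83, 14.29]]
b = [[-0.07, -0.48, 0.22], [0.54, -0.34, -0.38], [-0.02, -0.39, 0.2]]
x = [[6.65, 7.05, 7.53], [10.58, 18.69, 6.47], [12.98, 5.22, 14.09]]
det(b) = 0.02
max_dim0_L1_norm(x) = 30.96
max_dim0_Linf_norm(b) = 0.54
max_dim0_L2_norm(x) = 20.65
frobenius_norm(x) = 32.37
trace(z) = 39.22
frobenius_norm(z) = 32.24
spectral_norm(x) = 30.46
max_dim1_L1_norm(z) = 35.56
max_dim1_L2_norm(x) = 22.43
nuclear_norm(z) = 42.63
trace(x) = 39.43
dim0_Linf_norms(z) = [12.96, 18.35, 14.29]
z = b + x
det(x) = -343.15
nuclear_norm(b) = 1.46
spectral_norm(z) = 30.22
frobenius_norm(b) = 1.01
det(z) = -420.41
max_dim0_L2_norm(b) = 0.71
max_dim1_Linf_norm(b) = 0.54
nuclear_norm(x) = 42.41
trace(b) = -0.21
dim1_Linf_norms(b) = [0.48, 0.54, 0.39]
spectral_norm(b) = 0.77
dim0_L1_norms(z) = [30.66, 29.75, 28.13]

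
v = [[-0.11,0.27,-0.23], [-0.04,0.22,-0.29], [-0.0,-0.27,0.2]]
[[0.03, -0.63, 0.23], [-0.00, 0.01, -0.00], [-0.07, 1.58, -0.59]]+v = [[-0.08,  -0.36,  0.00], [-0.04,  0.23,  -0.29], [-0.07,  1.31,  -0.39]]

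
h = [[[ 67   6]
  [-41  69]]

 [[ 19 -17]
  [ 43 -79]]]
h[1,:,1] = [-17, -79]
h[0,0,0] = 67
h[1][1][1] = -79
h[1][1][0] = 43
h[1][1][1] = -79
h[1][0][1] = -17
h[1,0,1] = -17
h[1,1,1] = -79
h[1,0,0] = 19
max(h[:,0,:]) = 67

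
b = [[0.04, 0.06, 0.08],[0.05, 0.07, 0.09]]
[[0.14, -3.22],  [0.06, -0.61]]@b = [[-0.16, -0.22, -0.28], [-0.03, -0.04, -0.05]]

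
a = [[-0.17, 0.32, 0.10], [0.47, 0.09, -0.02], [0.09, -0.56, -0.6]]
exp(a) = [[0.91, 0.29, 0.07], [0.46, 1.17, 0.00], [-0.04, -0.44, 0.55]]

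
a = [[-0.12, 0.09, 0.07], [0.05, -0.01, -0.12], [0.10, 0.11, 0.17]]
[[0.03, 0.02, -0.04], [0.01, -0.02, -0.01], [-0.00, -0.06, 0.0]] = a @[[-0.08, -0.33, 0.16],[0.32, -0.26, -0.38],[-0.17, 0.01, 0.18]]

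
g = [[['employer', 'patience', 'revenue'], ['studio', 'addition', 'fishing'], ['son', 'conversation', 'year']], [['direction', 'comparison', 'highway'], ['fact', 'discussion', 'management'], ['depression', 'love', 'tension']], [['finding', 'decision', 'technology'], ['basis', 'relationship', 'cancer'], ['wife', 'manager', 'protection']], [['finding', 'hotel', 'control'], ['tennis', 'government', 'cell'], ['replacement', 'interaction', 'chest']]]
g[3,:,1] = ['hotel', 'government', 'interaction']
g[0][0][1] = 'patience'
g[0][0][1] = 'patience'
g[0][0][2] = 'revenue'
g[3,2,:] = ['replacement', 'interaction', 'chest']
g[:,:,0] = [['employer', 'studio', 'son'], ['direction', 'fact', 'depression'], ['finding', 'basis', 'wife'], ['finding', 'tennis', 'replacement']]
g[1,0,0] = 'direction'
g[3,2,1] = 'interaction'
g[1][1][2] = 'management'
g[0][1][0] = 'studio'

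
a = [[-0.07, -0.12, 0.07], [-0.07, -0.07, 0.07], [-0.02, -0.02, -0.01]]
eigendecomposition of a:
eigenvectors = [[-0.79, -0.77, 0.62], [-0.58, 0.64, 0.25], [-0.21, 0.08, 0.75]]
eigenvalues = [-0.14, 0.02, -0.03]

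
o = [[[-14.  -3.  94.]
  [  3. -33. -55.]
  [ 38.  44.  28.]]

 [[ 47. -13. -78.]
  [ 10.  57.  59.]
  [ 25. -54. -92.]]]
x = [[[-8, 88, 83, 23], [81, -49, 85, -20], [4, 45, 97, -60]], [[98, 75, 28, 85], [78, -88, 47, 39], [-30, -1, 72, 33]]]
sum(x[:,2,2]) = 169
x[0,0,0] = -8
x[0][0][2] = 83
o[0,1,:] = [3.0, -33.0, -55.0]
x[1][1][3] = 39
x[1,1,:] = [78, -88, 47, 39]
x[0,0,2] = 83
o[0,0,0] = -14.0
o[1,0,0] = 47.0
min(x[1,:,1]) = -88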